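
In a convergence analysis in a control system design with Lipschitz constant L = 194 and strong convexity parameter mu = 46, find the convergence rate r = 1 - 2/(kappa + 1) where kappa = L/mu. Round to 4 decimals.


Step 1: Compute the condition number.
kappa = L/mu = 194/46 = 4.2174
Step 2: Compute the convergence rate.
r = 1 - 2/(kappa + 1) = 1 - 2*mu/(L + mu) = (L - mu)/(L + mu) = 148/240 = 0.6167


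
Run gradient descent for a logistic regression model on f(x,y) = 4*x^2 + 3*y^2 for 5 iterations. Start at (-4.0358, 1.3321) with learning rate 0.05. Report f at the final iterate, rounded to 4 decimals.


Gradient descent on f(x,y) = 4*x^2 + 3*y^2.
Starting point: (-4.0358, 1.3321), alpha = 0.05
Step 1: grad_x = 2*4*-4.0358 = -32.2864, grad_y = 2*3*1.3321 = 7.9926
  x_1 = -4.0358 - 0.05*-32.2864 = -2.4215
  y_1 = 1.3321 - 0.05*7.9926 = 0.9325
Step 2: grad_x = 2*4*-2.4215 = -19.3718, grad_y = 2*3*0.9325 = 5.5948
  x_2 = -2.4215 - 0.05*-19.3718 = -1.4529
  y_2 = 0.9325 - 0.05*5.5948 = 0.6527
Step 3: grad_x = 2*4*-1.4529 = -11.6231, grad_y = 2*3*0.6527 = 3.9164
  x_3 = -1.4529 - 0.05*-11.6231 = -0.8717
  y_3 = 0.6527 - 0.05*3.9164 = 0.4569
Step 4: grad_x = 2*4*-0.8717 = -6.9739, grad_y = 2*3*0.4569 = 2.7415
  x_4 = -0.8717 - 0.05*-6.9739 = -0.523
  y_4 = 0.4569 - 0.05*2.7415 = 0.3198
Step 5: grad_x = 2*4*-0.523 = -4.1843, grad_y = 2*3*0.3198 = 1.919
  x_5 = -0.523 - 0.05*-4.1843 = -0.3138
  y_5 = 0.3198 - 0.05*1.919 = 0.2239
f(-0.3138, 0.2239) = 4*(-0.3138)^2 + 3*0.2239^2 = 0.5443


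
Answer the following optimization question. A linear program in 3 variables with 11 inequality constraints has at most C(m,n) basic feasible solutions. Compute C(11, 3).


Each vertex corresponds to some choice of n active constraints out of m, so the number of vertices is at most C(m, n) = m! / (n!(m-n)!).
m = 11, n = 3
Numerator: 11 * 10 * 9
Denominator: 3! = 6
C(11, 3) = 165


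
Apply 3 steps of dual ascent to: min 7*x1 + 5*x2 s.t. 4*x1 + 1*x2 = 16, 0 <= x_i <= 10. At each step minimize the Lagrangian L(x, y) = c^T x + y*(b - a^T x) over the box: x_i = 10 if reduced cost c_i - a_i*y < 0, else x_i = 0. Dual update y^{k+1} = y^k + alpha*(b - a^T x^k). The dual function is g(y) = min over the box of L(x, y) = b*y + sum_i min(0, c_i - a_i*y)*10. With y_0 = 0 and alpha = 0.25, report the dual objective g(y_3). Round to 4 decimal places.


Dual ascent for LP: min 7*x1 + 5*x2, 4*x1 + 1*x2 = 16, 0 <= x_i <= 10
Step 1: y^k = 0.0, reduced costs: (7.0, 5.0)
  x^k = (0.0, 0.0), subgradient = b - a^T x = 16.0
  y^{k+1} = 0.0 + 0.25*16.0 = 4.0
Step 2: y^k = 4.0, reduced costs: (-9.0, 1.0)
  x^k = (10.0, 0.0), subgradient = b - a^T x = -24.0
  y^{k+1} = 4.0 + 0.25*-24.0 = -2.0
Step 3: y^k = -2.0, reduced costs: (15.0, 7.0)
  x^k = (0.0, 0.0), subgradient = b - a^T x = 16.0
  y^{k+1} = -2.0 + 0.25*16.0 = 2.0
Dual objective at y_3 = 2.0: reduced costs (-1.0, 3.0), box minimizer x = (10.0, 0.0)
g(y_3) = b*y + (c1 - a1*y)*x1 + (c2 - a2*y)*x2 = 16*2.0 + (-1.0)*10.0 + 3.0*0.0 = 32.0 - 10.0 + 0.0 = 22.0


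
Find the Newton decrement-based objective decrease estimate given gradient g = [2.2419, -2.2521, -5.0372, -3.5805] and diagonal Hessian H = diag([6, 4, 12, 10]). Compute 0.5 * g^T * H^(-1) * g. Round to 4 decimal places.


Step 1: H is diagonal, so H^(-1) * g = [0.3737, -0.563, -0.4198, -0.3581].
Step 2: g^T H^(-1) g = sum_i g_i^2 / H_ii
  = (2.2419)^2/6 + (-2.2521)^2/4 + (-5.0372)^2/12 + (-3.5805)^2/10
  = 0.8377 + 1.268 + 2.1144 + 1.282 = 5.5021
Step 3: Objective decrease = 0.5 * g^T H^(-1) g = 2.7511


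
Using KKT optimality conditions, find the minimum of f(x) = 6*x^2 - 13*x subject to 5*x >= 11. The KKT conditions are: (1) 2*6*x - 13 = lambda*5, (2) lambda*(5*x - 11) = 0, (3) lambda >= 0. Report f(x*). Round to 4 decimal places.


Step 1: Try lambda = 0 (constraint inactive).
x_unc = 13/(2*6) = 1.0833
Check: 5*1.0833 = 5.4165 < 11 -- violated!
Step 2: Constraint must be active: 5*x = 11
x* = 11/5 = 2.2
lambda = (2*6*2.2 - 13)/5 = 2.68
Step 3: Compute optimal value.
f(x*) = 6*2.2^2 - 13*2.2 = 0.44


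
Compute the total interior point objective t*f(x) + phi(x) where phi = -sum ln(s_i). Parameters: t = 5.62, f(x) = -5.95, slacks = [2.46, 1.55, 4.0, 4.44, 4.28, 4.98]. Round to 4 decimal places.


Step 1: Compute log-barrier.
ln values: [0.9002, 0.4383, 1.3863, 1.4907, 1.454, 1.6054]
phi = -(0.9002 + 0.4383 + 1.3863 + 1.4907 + 1.454 + 1.6054) = -7.2747
Step 2: Compute augmented objective.
t*f(x) = 5.62*-5.95 = -33.439
Total = -33.439 - 7.2747 = -40.7137


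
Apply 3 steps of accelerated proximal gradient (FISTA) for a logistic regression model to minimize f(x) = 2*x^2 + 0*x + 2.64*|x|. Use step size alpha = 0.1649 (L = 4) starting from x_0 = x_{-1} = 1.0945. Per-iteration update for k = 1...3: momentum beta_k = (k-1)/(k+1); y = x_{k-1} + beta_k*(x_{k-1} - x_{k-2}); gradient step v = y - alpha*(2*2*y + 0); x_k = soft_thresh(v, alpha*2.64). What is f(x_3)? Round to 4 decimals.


FISTA on f(x) = 2*x^2 + 0*x + 2.64*|x|
L = 4, alpha = 0.1649
Iteration 1: beta = 0.0, y = 1.0945 + 0.0*(1.0945 - 1.0945) = 1.0945
  grad(y) = 4.378, v = y - alpha*grad = 0.3726
  prox(v) = soft_thresh(0.3726, 0.4353) = 0.0
Iteration 2: beta = 0.3333, y = 0.0 + 0.3333*(0.0 - 1.0945) = -0.3648
  grad(y) = -1.4593, v = y - alpha*grad = -0.1242
  prox(v) = soft_thresh(-0.1242, 0.4353) = 0.0
Iteration 3: beta = 0.5, y = 0.0 + 0.5*(0.0 - 0.0) = 0.0
  grad(y) = 0.0, v = y - alpha*grad = 0.0
  prox(v) = soft_thresh(0.0, 0.4353) = 0.0
f(x_3) = 2*0.0^2 + 0*0.0 + 2.64*|0.0| = 0.0


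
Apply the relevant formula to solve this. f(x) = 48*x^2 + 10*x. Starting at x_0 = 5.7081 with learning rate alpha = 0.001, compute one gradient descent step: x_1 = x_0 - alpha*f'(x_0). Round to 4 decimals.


We compute the gradient at x_0 and apply the update.
f'(x) = 96*x + 10
f'(5.7081) = 96*5.7081 + 10 = 557.9776
x_1 = 5.7081 - 0.001*557.9776 = 5.1501


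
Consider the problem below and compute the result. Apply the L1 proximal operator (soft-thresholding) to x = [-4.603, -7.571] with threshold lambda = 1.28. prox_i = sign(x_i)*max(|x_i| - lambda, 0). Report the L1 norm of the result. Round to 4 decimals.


Soft-thresholding with lambda = 1.28:
prox(-4.603) = sign(-4.603)*max(|-4.603| - 1.28, 0) = -3.323
prox(-7.571) = sign(-7.571)*max(|-7.571| - 1.28, 0) = -6.291
prox(x) = [-3.323, -6.291]
||prox(x)||_1 = 3.323 + 6.291 = 9.614


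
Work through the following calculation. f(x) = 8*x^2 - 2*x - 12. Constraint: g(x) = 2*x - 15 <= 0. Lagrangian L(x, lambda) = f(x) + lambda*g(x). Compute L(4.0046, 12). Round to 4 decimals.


Step 1: Evaluate f(x).
f(4.0046) = 8*4.0046^2 - 2*4.0046 - 12 = 108.2854
Step 2: Evaluate g(x).
g(4.0046) = 2*4.0046 - 15 = -6.9908
Step 3: Compute Lagrangian.
L = 108.2854 + 12*-6.9908 = 24.3958


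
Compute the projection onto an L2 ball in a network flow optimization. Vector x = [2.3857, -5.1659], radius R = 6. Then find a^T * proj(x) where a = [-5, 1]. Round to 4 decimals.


Step 1: Compute ||x|| (intermediates to 6 decimals).
||x|| = sqrt(2.3857^2 + (-5.1659)^2) = 5.690175
Step 2: Project.
Since ||x|| <= R, proj = x (no scaling needed).
proj(x) = [2.3857, -5.1659]
Step 3: Dot product.
a^T * proj(x) = -5*2.3857 + 1*(-5.1659) = -17.0944


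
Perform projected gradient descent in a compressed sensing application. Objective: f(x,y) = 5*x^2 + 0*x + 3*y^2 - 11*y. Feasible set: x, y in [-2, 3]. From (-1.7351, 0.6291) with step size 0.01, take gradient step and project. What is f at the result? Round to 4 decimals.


Step 1: Compute gradient at (-1.7351, 0.6291).
grad_x = 2*5*-1.7351 + 0 = -17.351
grad_y = 2*3*0.6291 - 11 = -7.2254
Step 2: Gradient step.
x_raw = -1.7351 - 0.01*-17.351 = -1.5616
y_raw = 0.6291 - 0.01*-7.2254 = 0.7014
Step 3: Project onto [-2, 3].
x_proj = clip(-1.5616) = -1.5616
y_proj = clip(0.7014) = 0.7014
Step 4: Evaluate f.
f(-1.5616, 0.7014) = 5.9536


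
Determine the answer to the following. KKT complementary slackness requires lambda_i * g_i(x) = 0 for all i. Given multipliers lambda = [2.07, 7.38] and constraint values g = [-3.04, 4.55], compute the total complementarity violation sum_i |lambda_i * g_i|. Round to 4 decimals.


KKT complementary slackness check:
lambda_1 * g_1 = 2.07 * -3.04 = -6.2928
lambda_2 * g_2 = 7.38 * 4.55 = 33.579
Total violation = 6.2928 + 33.579 = 39.8718


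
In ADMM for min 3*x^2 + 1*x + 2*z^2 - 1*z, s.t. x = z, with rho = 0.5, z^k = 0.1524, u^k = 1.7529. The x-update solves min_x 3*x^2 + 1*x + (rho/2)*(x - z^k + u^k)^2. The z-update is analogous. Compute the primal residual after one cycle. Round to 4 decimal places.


ADMM iteration with rho = 0.5, z^k = 0.1524, u^k = 1.7529
Step 1: x-update.
Minimize 3*x^2 + 1*x + (0.5/2)*(x - 0.1524 + 1.7529)^2
FOC: (2*3 + 0.5)*x = -1 + 0.5*(0.1524 - 1.7529)
x^{k+1} = -0.277
Step 2: z-update.
Minimize 2*z^2 - 1*z + (0.5/2)*(-0.277 - z + 1.7529)^2
FOC: (2*2 + 0.5)*z = 1 + 0.5*(-0.277 + 1.7529)
z^{k+1} = 0.3862
Step 3: u-update.
u^{k+1} = 1.7529 - 0.277 - 0.3862 = 1.0897
Step 4: Primal residual = |-0.277 - 0.3862| = 0.6632


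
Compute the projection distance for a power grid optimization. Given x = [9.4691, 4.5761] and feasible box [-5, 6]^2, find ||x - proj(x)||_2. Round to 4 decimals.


Project each component onto [-5, 6].
clip(9.4691) = 6.0, clip(4.5761) = 4.5761
Projection = [6.0, 4.5761]
Squared diffs: [12.0347, 0.0]
Distance = sqrt(12.0347) = 3.4691


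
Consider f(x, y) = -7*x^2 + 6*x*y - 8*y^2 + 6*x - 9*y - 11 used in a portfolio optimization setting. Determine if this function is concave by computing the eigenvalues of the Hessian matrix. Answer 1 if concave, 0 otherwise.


The Hessian of f(x,y) = -7*x^2 + 6*x*y - 8*y^2 + 6*x - 9*y - 11 is:
H = [[-14, 6], [6, -16]]
Trace = -14 - 16 = -30
Determinant = -14*-16 - (6)^2 = 188
Discriminant = (-30)^2 - 4*188 = 148.0
Eigenvalues: lambda_1 = -21.0828, lambda_2 = -8.9172
The function is concave.

1


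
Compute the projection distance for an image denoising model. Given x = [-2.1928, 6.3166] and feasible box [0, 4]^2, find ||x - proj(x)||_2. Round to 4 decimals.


Project each component onto [0, 4].
clip(-2.1928) = 0.0, clip(6.3166) = 4.0
Projection = [0.0, 4.0]
Squared diffs: [4.8084, 5.3666]
Distance = sqrt(10.175) = 3.1898


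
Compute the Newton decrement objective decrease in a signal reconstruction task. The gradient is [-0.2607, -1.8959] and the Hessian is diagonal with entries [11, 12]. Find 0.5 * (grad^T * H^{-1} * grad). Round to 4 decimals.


Step 1: H is diagonal, so H^(-1) * g = [-0.0237, -0.158].
Step 2: g^T H^(-1) g = sum_i g_i^2 / H_ii
  = (-0.2607)^2/11 + (-1.8959)^2/12
  = 0.0062 + 0.2995 = 0.3057
Step 3: Objective decrease = 0.5 * g^T H^(-1) g = 0.1529


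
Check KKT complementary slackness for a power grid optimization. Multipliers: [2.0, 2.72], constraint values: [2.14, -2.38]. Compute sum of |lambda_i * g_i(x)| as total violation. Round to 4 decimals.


KKT complementary slackness check:
lambda_1 * g_1 = 2.0 * 2.14 = 4.28
lambda_2 * g_2 = 2.72 * -2.38 = -6.4736
Total violation = 4.28 + 6.4736 = 10.7536


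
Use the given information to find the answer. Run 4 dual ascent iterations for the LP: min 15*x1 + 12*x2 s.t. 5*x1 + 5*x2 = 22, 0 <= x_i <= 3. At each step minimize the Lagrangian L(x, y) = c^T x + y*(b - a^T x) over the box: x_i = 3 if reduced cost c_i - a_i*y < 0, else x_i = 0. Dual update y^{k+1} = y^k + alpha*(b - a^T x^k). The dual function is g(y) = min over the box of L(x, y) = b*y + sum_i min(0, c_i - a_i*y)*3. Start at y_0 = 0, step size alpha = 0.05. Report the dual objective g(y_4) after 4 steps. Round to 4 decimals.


Dual ascent for LP: min 15*x1 + 12*x2, 5*x1 + 5*x2 = 22, 0 <= x_i <= 3
Step 1: y^k = 0.0, reduced costs: (15.0, 12.0)
  x^k = (0.0, 0.0), subgradient = b - a^T x = 22.0
  y^{k+1} = 0.0 + 0.05*22.0 = 1.1
Step 2: y^k = 1.1, reduced costs: (9.5, 6.5)
  x^k = (0.0, 0.0), subgradient = b - a^T x = 22.0
  y^{k+1} = 1.1 + 0.05*22.0 = 2.2
Step 3: y^k = 2.2, reduced costs: (4.0, 1.0)
  x^k = (0.0, 0.0), subgradient = b - a^T x = 22.0
  y^{k+1} = 2.2 + 0.05*22.0 = 3.3
Step 4: y^k = 3.3, reduced costs: (-1.5, -4.5)
  x^k = (3.0, 3.0), subgradient = b - a^T x = -8.0
  y^{k+1} = 3.3 + 0.05*-8.0 = 2.9
Dual objective at y_4 = 2.9: reduced costs (0.5, -2.5), box minimizer x = (0.0, 3.0)
g(y_4) = b*y + (c1 - a1*y)*x1 + (c2 - a2*y)*x2 = 22*2.9 + 0.5*0.0 + (-2.5)*3.0 = 63.8 + 0.0 - 7.5 = 56.3


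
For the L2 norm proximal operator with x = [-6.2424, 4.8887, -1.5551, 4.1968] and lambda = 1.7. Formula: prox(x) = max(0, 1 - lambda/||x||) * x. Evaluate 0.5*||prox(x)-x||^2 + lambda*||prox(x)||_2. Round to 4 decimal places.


Step 1: Compute ||x||.
||x|| = 9.1049
Step 2: Compute scaling factor.
scale = max(0, 1 - 1.7/9.1049) = 0.8133
Step 3: prox(x) = [-5.0769, 3.9759, -1.2647, 3.4132]
||prox(x)|| = 7.4049
Step 4: Proximal objective.
0.5*||prox-x||^2 = 1.445
lambda*||prox|| = 12.5883
Total = 14.0333


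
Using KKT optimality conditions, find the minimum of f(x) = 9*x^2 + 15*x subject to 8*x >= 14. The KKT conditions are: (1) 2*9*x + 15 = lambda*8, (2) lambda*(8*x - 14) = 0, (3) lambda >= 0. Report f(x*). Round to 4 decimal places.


Step 1: Try lambda = 0 (constraint inactive).
x_unc = -15/(2*9) = -0.8333
Check: 8*-0.8333 = -6.6664 < 14 -- violated!
Step 2: Constraint must be active: 8*x = 14
x* = 14/8 = 1.75
lambda = (2*9*1.75 + 15)/8 = 5.8125
Step 3: Compute optimal value.
f(x*) = 9*1.75^2 + 15*1.75 = 53.8125


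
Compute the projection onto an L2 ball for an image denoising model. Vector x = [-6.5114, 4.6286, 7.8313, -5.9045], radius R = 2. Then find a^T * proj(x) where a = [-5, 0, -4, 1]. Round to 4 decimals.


Step 1: Compute ||x|| (intermediates to 6 decimals).
||x|| = sqrt((-6.5114)^2 + 4.6286^2 + 7.8313^2 + (-5.9045)^2) = 12.64969
Step 2: Project.
Since ||x|| > R, scale = R/||x|| = 2/12.64969 = 0.158107, proj(x) = scale * x
proj(x) = [-1.029498, 0.731814, 1.238183, -0.933543]
Step 3: Dot product.
a^T * proj(x) = -5*(-1.029498) + 0*0.731814 - 4*1.238183 + 1*(-0.933543) = -0.7388


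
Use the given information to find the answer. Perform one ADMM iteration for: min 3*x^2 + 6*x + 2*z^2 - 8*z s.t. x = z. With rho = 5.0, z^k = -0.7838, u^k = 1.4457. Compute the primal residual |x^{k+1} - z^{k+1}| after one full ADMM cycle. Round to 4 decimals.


ADMM iteration with rho = 5.0, z^k = -0.7838, u^k = 1.4457
Step 1: x-update.
Minimize 3*x^2 + 6*x + (5.0/2)*(x + 0.7838 + 1.4457)^2
FOC: (2*3 + 5.0)*x = -6 + 5.0*(-0.7838 - 1.4457)
x^{k+1} = -1.5589
Step 2: z-update.
Minimize 2*z^2 - 8*z + (5.0/2)*(-1.5589 - z + 1.4457)^2
FOC: (2*2 + 5.0)*z = 8 + 5.0*(-1.5589 + 1.4457)
z^{k+1} = 0.826
Step 3: u-update.
u^{k+1} = 1.4457 - 1.5589 - 0.826 = -0.9392
Step 4: Primal residual = |-1.5589 - 0.826| = 2.3849


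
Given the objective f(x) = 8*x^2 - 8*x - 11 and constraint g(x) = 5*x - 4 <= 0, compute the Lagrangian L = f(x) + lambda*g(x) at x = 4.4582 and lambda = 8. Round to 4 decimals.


Step 1: Evaluate f(x).
f(4.4582) = 8*4.4582^2 - 8*4.4582 - 11 = 112.3388
Step 2: Evaluate g(x).
g(4.4582) = 5*4.4582 - 4 = 18.291
Step 3: Compute Lagrangian.
L = 112.3388 + 8*18.291 = 258.6668


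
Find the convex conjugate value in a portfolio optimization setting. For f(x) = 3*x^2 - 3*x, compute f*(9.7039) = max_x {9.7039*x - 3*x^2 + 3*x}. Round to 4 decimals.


f*(y) = sup_x {y*x - a*x^2 - b*x} = sup_x {(y-b)*x - a*x^2}
FOC: (y - b) - 2a*x = 0 => x* = (y - b)/(2a)
x* = (9.7039 + 3)/(2*3) = 2.1173
f*(9.7039) = (y-b)^2/(4a) = (9.7039 + 3)^2/(4*3)
= 161.3891/12 = 13.4491


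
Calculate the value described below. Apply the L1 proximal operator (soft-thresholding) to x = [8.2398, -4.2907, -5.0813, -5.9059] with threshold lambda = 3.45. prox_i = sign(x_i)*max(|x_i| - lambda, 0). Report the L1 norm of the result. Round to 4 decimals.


Soft-thresholding with lambda = 3.45:
prox(8.2398) = sign(8.2398)*max(|8.2398| - 3.45, 0) = 4.7898
prox(-4.2907) = sign(-4.2907)*max(|-4.2907| - 3.45, 0) = -0.8407
prox(-5.0813) = sign(-5.0813)*max(|-5.0813| - 3.45, 0) = -1.6313
prox(-5.9059) = sign(-5.9059)*max(|-5.9059| - 3.45, 0) = -2.4559
prox(x) = [4.7898, -0.8407, -1.6313, -2.4559]
||prox(x)||_1 = 4.7898 + 0.8407 + 1.6313 + 2.4559 = 9.7177


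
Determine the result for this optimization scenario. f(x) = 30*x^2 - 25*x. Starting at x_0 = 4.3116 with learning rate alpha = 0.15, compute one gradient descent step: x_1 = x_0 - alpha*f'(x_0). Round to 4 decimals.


We compute the gradient at x_0 and apply the update.
f'(x) = 60*x - 25
f'(4.3116) = 60*4.3116 - 25 = 233.696
x_1 = 4.3116 - 0.15*233.696 = -30.7428


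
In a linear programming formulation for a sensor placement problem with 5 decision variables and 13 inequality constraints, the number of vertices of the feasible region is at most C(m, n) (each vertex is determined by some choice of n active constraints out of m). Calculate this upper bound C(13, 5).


Each vertex corresponds to some choice of n active constraints out of m, so the number of vertices is at most C(m, n) = m! / (n!(m-n)!).
m = 13, n = 5
Numerator: 13 * 12 * 11 * 10 * 9
Denominator: 5! = 120
C(13, 5) = 1287


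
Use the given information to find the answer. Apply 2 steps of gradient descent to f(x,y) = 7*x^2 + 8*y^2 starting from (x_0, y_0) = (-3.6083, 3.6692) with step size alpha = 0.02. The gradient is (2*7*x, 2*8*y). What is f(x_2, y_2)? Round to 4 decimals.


Gradient descent on f(x,y) = 7*x^2 + 8*y^2.
Starting point: (-3.6083, 3.6692), alpha = 0.02
Step 1: grad_x = 2*7*-3.6083 = -50.5162, grad_y = 2*8*3.6692 = 58.7072
  x_1 = -3.6083 - 0.02*-50.5162 = -2.598
  y_1 = 3.6692 - 0.02*58.7072 = 2.4951
Step 2: grad_x = 2*7*-2.598 = -36.3717, grad_y = 2*8*2.4951 = 39.9209
  x_2 = -2.598 - 0.02*-36.3717 = -1.8705
  y_2 = 2.4951 - 0.02*39.9209 = 1.6966
f(-1.8705, 1.6966) = 7*(-1.8705)^2 + 8*1.6966^2 = 47.5212


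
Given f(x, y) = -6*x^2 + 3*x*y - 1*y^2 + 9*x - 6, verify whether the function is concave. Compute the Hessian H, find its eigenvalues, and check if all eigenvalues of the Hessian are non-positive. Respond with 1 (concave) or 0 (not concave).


The Hessian of f(x,y) = -6*x^2 + 3*x*y - 1*y^2 + 9*x - 6 is:
H = [[-12, 3], [3, -2]]
Trace = -12 - 2 = -14
Determinant = -12*-2 - (3)^2 = 15
Discriminant = (-14)^2 - 4*15 = 136.0
Eigenvalues: lambda_1 = -12.831, lambda_2 = -1.169
The function is concave.

1


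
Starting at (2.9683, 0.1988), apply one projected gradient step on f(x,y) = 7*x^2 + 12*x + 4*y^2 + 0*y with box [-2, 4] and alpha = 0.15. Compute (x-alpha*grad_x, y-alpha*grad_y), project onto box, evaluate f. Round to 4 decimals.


Step 1: Compute gradient at (2.9683, 0.1988).
grad_x = 2*7*2.9683 + 12 = 53.5562
grad_y = 2*4*0.1988 + 0 = 1.5904
Step 2: Gradient step.
x_raw = 2.9683 - 0.15*53.5562 = -5.0651
y_raw = 0.1988 - 0.15*1.5904 = -0.0398
Step 3: Project onto [-2, 4].
x_proj = clip(-5.0651) = -2.0
y_proj = clip(-0.0398) = -0.0398
Step 4: Evaluate f.
f(-2.0, -0.0398) = 4.0063


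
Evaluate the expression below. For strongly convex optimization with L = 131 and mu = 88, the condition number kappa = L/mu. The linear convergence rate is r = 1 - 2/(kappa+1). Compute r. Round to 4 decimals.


Step 1: Compute the condition number.
kappa = L/mu = 131/88 = 1.4886
Step 2: Compute the convergence rate.
r = 1 - 2/(kappa + 1) = 1 - 2*mu/(L + mu) = (L - mu)/(L + mu) = 43/219 = 0.1963


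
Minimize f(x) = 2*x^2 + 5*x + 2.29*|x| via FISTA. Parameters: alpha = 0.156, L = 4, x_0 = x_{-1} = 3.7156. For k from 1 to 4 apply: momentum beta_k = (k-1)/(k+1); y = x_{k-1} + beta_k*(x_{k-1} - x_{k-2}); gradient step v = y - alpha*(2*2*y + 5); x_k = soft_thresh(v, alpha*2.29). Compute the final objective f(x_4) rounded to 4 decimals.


FISTA on f(x) = 2*x^2 + 5*x + 2.29*|x|
L = 4, alpha = 0.156
Iteration 1: beta = 0.0, y = 3.7156 + 0.0*(3.7156 - 3.7156) = 3.7156
  grad(y) = 19.8624, v = y - alpha*grad = 0.6171
  prox(v) = soft_thresh(0.6171, 0.3572) = 0.2598
Iteration 2: beta = 0.3333, y = 0.2598 + 0.3333*(0.2598 - 3.7156) = -0.8921
  grad(y) = 1.4316, v = y - alpha*grad = -1.1154
  prox(v) = soft_thresh(-1.1154, 0.3572) = -0.7582
Iteration 3: beta = 0.5, y = -0.7582 + 0.5*(-0.7582 - 0.2598) = -1.2672
  grad(y) = -0.0688, v = y - alpha*grad = -1.2565
  prox(v) = soft_thresh(-1.2565, 0.3572) = -0.8992
Iteration 4: beta = 0.6, y = -0.8992 + 0.6*(-0.8992 + 0.7582) = -0.9838
  grad(y) = 1.0646, v = y - alpha*grad = -1.1499
  prox(v) = soft_thresh(-1.1499, 0.3572) = -0.7927
f(x_4) = 2*(-0.7927)^2 + 5*(-0.7927) + 2.29*|-0.7927| = -0.8915


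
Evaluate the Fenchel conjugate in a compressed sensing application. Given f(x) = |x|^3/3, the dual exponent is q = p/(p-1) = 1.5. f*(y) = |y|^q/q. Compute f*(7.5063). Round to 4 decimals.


The conjugate exponent q satisfies 1/p + 1/q = 1.
p = 3, so q = 3/(3 - 1) = 1.5
|y|^q = 7.5063^1.5 = 20.5655
f*(7.5063) = 20.5655 / 1.5 = 13.7103


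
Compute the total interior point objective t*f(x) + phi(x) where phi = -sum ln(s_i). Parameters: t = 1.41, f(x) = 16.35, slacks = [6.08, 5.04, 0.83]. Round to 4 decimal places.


Step 1: Compute log-barrier.
ln values: [1.805, 1.6174, -0.1863]
phi = -(1.805 + 1.6174 - 0.1863) = -3.2361
Step 2: Compute augmented objective.
t*f(x) = 1.41*16.35 = 23.0535
Total = 23.0535 - 3.2361 = 19.8174


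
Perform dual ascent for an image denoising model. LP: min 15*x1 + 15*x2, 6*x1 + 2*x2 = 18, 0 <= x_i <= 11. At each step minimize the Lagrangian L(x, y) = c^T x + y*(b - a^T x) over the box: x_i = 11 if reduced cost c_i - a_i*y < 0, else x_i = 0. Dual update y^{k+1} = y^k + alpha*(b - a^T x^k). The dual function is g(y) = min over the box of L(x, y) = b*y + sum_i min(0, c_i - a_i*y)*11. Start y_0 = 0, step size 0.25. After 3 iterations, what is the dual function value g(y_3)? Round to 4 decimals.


Dual ascent for LP: min 15*x1 + 15*x2, 6*x1 + 2*x2 = 18, 0 <= x_i <= 11
Step 1: y^k = 0.0, reduced costs: (15.0, 15.0)
  x^k = (0.0, 0.0), subgradient = b - a^T x = 18.0
  y^{k+1} = 0.0 + 0.25*18.0 = 4.5
Step 2: y^k = 4.5, reduced costs: (-12.0, 6.0)
  x^k = (11.0, 0.0), subgradient = b - a^T x = -48.0
  y^{k+1} = 4.5 + 0.25*-48.0 = -7.5
Step 3: y^k = -7.5, reduced costs: (60.0, 30.0)
  x^k = (0.0, 0.0), subgradient = b - a^T x = 18.0
  y^{k+1} = -7.5 + 0.25*18.0 = -3.0
Dual objective at y_3 = -3.0: reduced costs (33.0, 21.0), box minimizer x = (0.0, 0.0)
g(y_3) = b*y + (c1 - a1*y)*x1 + (c2 - a2*y)*x2 = 18*(-3.0) + 33.0*0.0 + 21.0*0.0 = -54.0 + 0.0 + 0.0 = -54.0


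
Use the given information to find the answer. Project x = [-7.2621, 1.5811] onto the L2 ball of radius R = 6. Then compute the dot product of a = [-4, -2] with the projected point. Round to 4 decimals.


Step 1: Compute ||x|| (intermediates to 6 decimals).
||x|| = sqrt((-7.2621)^2 + 1.5811^2) = 7.432225
Step 2: Project.
Since ||x|| > R, scale = R/||x|| = 6/7.432225 = 0.807295, proj(x) = scale * x
proj(x) = [-5.862657, 1.276414]
Step 3: Dot product.
a^T * proj(x) = -4*(-5.862657) - 2*1.276414 = 20.8978


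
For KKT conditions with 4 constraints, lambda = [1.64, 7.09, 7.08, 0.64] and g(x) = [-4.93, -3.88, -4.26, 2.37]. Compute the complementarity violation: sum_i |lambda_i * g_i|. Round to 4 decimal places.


KKT complementary slackness check:
lambda_1 * g_1 = 1.64 * -4.93 = -8.0852
lambda_2 * g_2 = 7.09 * -3.88 = -27.5092
lambda_3 * g_3 = 7.08 * -4.26 = -30.1608
lambda_4 * g_4 = 0.64 * 2.37 = 1.5168
Total violation = 8.0852 + 27.5092 + 30.1608 + 1.5168 = 67.272


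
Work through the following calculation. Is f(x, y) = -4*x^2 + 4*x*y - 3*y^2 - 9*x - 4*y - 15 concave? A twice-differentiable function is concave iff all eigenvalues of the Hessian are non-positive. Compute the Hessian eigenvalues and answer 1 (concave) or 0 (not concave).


The Hessian of f(x,y) = -4*x^2 + 4*x*y - 3*y^2 - 9*x - 4*y - 15 is:
H = [[-8, 4], [4, -6]]
Trace = -8 - 6 = -14
Determinant = -8*-6 - (4)^2 = 32
Discriminant = (-14)^2 - 4*32 = 68.0
Eigenvalues: lambda_1 = -11.1231, lambda_2 = -2.8769
The function is concave.

1


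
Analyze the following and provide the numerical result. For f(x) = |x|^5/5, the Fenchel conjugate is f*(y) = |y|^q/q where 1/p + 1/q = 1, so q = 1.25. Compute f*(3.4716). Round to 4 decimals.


The conjugate exponent q satisfies 1/p + 1/q = 1.
p = 5, so q = 5/(5 - 1) = 1.25
|y|^q = 3.4716^1.25 = 4.7387
f*(3.4716) = 4.7387 / 1.25 = 3.791


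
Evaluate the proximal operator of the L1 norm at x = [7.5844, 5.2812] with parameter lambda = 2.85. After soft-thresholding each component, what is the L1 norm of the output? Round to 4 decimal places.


Soft-thresholding with lambda = 2.85:
prox(7.5844) = sign(7.5844)*max(|7.5844| - 2.85, 0) = 4.7344
prox(5.2812) = sign(5.2812)*max(|5.2812| - 2.85, 0) = 2.4312
prox(x) = [4.7344, 2.4312]
||prox(x)||_1 = 4.7344 + 2.4312 = 7.1656


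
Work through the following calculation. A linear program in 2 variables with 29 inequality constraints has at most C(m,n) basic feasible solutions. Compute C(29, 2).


Each vertex corresponds to some choice of n active constraints out of m, so the number of vertices is at most C(m, n) = m! / (n!(m-n)!).
m = 29, n = 2
Numerator: 29 * 28
Denominator: 2! = 2
C(29, 2) = 406


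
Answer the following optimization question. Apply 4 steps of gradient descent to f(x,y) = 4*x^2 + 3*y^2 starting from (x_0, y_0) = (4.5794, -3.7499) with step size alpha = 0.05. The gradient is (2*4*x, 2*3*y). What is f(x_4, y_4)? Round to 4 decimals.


Gradient descent on f(x,y) = 4*x^2 + 3*y^2.
Starting point: (4.5794, -3.7499), alpha = 0.05
Step 1: grad_x = 2*4*4.5794 = 36.6352, grad_y = 2*3*-3.7499 = -22.4994
  x_1 = 4.5794 - 0.05*36.6352 = 2.7476
  y_1 = -3.7499 - 0.05*-22.4994 = -2.6249
Step 2: grad_x = 2*4*2.7476 = 21.9811, grad_y = 2*3*-2.6249 = -15.7496
  x_2 = 2.7476 - 0.05*21.9811 = 1.6486
  y_2 = -2.6249 - 0.05*-15.7496 = -1.8375
Step 3: grad_x = 2*4*1.6486 = 13.1887, grad_y = 2*3*-1.8375 = -11.0247
  x_3 = 1.6486 - 0.05*13.1887 = 0.9892
  y_3 = -1.8375 - 0.05*-11.0247 = -1.2862
Step 4: grad_x = 2*4*0.9892 = 7.9132, grad_y = 2*3*-1.2862 = -7.7173
  x_4 = 0.9892 - 0.05*7.9132 = 0.5935
  y_4 = -1.2862 - 0.05*-7.7173 = -0.9004
f(0.5935, -0.9004) = 4*0.5935^2 + 3*(-0.9004)^2 = 3.8408


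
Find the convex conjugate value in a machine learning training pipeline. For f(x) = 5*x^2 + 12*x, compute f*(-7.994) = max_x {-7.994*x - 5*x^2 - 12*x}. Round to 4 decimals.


f*(y) = sup_x {y*x - a*x^2 - b*x} = sup_x {(y-b)*x - a*x^2}
FOC: (y - b) - 2a*x = 0 => x* = (y - b)/(2a)
x* = (-7.994 - 12)/(2*5) = -1.9994
f*(-7.994) = (y-b)^2/(4a) = (-7.994 - 12)^2/(4*5)
= 399.76/20 = 19.988


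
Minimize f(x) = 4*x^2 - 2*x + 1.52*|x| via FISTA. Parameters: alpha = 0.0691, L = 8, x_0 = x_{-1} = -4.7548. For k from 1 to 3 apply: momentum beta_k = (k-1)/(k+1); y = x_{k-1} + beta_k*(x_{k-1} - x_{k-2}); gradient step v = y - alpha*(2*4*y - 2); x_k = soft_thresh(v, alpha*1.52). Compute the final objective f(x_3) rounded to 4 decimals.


FISTA on f(x) = 4*x^2 - 2*x + 1.52*|x|
L = 8, alpha = 0.0691
Iteration 1: beta = 0.0, y = -4.7548 + 0.0*(-4.7548 + 4.7548) = -4.7548
  grad(y) = -40.0384, v = y - alpha*grad = -1.9881
  prox(v) = soft_thresh(-1.9881, 0.105) = -1.8831
Iteration 2: beta = 0.3333, y = -1.8831 + 0.3333*(-1.8831 + 4.7548) = -0.9259
  grad(y) = -9.4071, v = y - alpha*grad = -0.2759
  prox(v) = soft_thresh(-0.2759, 0.105) = -0.1708
Iteration 3: beta = 0.5, y = -0.1708 + 0.5*(-0.1708 + 1.8831) = 0.6853
  grad(y) = 3.4826, v = y - alpha*grad = 0.4447
  prox(v) = soft_thresh(0.4447, 0.105) = 0.3396
f(x_3) = 4*0.3396^2 - 2*0.3396 + 1.52*|0.3396| = 0.2984


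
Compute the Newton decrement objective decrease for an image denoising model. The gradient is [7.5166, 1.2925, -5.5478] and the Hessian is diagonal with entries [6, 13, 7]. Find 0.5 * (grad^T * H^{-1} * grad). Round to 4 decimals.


Step 1: H is diagonal, so H^(-1) * g = [1.2528, 0.0994, -0.7925].
Step 2: g^T H^(-1) g = sum_i g_i^2 / H_ii
  = (7.5166)^2/6 + (1.2925)^2/13 + (-5.5478)^2/7
  = 9.4165 + 0.1285 + 4.3969 = 13.9419
Step 3: Objective decrease = 0.5 * g^T H^(-1) g = 6.971


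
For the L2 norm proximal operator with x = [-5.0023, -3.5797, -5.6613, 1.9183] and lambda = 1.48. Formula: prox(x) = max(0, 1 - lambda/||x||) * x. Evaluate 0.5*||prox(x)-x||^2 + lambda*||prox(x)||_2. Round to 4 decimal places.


Step 1: Compute ||x||.
||x|| = 8.5771
Step 2: Compute scaling factor.
scale = max(0, 1 - 1.48/8.5771) = 0.8274
Step 3: prox(x) = [-4.1391, -2.962, -4.6844, 1.5873]
||prox(x)|| = 7.0971
Step 4: Proximal objective.
0.5*||prox-x||^2 = 1.0952
lambda*||prox|| = 10.5037
Total = 11.599


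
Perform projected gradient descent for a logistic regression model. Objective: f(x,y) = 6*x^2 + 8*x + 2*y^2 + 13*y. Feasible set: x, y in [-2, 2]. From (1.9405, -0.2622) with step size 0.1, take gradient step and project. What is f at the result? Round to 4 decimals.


Step 1: Compute gradient at (1.9405, -0.2622).
grad_x = 2*6*1.9405 + 8 = 31.286
grad_y = 2*2*-0.2622 + 13 = 11.9512
Step 2: Gradient step.
x_raw = 1.9405 - 0.1*31.286 = -1.1881
y_raw = -0.2622 - 0.1*11.9512 = -1.4573
Step 3: Project onto [-2, 2].
x_proj = clip(-1.1881) = -1.1881
y_proj = clip(-1.4573) = -1.4573
Step 4: Evaluate f.
f(-1.1881, -1.4573) = -15.7329


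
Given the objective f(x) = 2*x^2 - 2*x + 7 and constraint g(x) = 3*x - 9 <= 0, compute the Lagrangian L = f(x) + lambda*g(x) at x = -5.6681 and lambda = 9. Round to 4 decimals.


Step 1: Evaluate f(x).
f(-5.6681) = 2*(-5.6681)^2 - 2*(-5.6681) + 7 = 82.5909
Step 2: Evaluate g(x).
g(-5.6681) = 3*-5.6681 - 9 = -26.0043
Step 3: Compute Lagrangian.
L = 82.5909 + 9*-26.0043 = -151.4478


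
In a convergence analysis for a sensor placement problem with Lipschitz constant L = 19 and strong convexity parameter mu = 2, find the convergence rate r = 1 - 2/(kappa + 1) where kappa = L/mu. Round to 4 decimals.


Step 1: Compute the condition number.
kappa = L/mu = 19/2 = 9.5
Step 2: Compute the convergence rate.
r = 1 - 2/(kappa + 1) = 1 - 2*mu/(L + mu) = (L - mu)/(L + mu) = 17/21 = 0.8095


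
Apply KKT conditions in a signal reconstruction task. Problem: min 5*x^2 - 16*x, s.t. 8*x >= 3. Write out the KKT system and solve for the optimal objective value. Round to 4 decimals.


Step 1: Try lambda = 0 (constraint inactive).
Stationarity: 2*5*x - 16 = 0
x* = 16/(2*5) = 1.6
Check constraint: 8*1.6 = 12.8 >= 3 -- satisfied.
Step 2: Compute optimal value.
f(x*) = 5*1.6^2 - 16*1.6 = -12.8


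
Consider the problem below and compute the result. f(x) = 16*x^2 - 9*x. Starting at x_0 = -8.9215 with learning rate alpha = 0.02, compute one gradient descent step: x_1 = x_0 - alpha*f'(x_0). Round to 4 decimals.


We compute the gradient at x_0 and apply the update.
f'(x) = 32*x - 9
f'(-8.9215) = 32*-8.9215 - 9 = -294.488
x_1 = -8.9215 - 0.02*-294.488 = -3.0317


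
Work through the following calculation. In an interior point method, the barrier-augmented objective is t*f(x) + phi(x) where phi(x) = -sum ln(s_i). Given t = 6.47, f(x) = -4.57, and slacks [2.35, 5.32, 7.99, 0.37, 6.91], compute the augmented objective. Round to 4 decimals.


Step 1: Compute log-barrier.
ln values: [0.8544, 1.6715, 2.0782, -0.9943, 1.933]
phi = -(0.8544 + 1.6715 + 2.0782 - 0.9943 + 1.933) = -5.5428
Step 2: Compute augmented objective.
t*f(x) = 6.47*-4.57 = -29.5679
Total = -29.5679 - 5.5428 = -35.1107


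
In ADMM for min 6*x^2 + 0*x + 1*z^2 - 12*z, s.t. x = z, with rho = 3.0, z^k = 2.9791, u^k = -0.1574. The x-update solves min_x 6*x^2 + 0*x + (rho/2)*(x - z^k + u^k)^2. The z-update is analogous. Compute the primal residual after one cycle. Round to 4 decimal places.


ADMM iteration with rho = 3.0, z^k = 2.9791, u^k = -0.1574
Step 1: x-update.
Minimize 6*x^2 + 0*x + (3.0/2)*(x - 2.9791 - 0.1574)^2
FOC: (2*6 + 3.0)*x = 0 + 3.0*(2.9791 + 0.1574)
x^{k+1} = 0.6273
Step 2: z-update.
Minimize 1*z^2 - 12*z + (3.0/2)*(0.6273 - z - 0.1574)^2
FOC: (2*1 + 3.0)*z = 12 + 3.0*(0.6273 - 0.1574)
z^{k+1} = 2.6819
Step 3: u-update.
u^{k+1} = -0.1574 + 0.6273 - 2.6819 = -2.212
Step 4: Primal residual = |0.6273 - 2.6819| = 2.0546


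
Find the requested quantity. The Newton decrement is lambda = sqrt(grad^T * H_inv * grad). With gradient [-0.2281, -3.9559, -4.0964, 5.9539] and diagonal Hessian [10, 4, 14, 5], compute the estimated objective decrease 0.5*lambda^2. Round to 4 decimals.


Step 1: H is diagonal, so H^(-1) * g = [-0.0228, -0.989, -0.2926, 1.1908].
Step 2: g^T H^(-1) g = sum_i g_i^2 / H_ii
  = (-0.2281)^2/10 + (-3.9559)^2/4 + (-4.0964)^2/14 + (5.9539)^2/5
  = 0.0052 + 3.9123 + 1.1986 + 7.0898 = 12.2059
Step 3: Objective decrease = 0.5 * g^T H^(-1) g = 6.1029


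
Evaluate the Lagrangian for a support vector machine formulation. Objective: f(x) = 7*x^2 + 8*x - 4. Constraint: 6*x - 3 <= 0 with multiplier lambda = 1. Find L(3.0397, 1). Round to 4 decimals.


Step 1: Evaluate f(x).
f(3.0397) = 7*3.0397^2 + 8*3.0397 - 4 = 84.996
Step 2: Evaluate g(x).
g(3.0397) = 6*3.0397 - 3 = 15.2382
Step 3: Compute Lagrangian.
L = 84.996 + 1*15.2382 = 100.2342


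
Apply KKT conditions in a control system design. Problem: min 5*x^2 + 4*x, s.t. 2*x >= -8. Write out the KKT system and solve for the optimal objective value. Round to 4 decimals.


Step 1: Try lambda = 0 (constraint inactive).
Stationarity: 2*5*x + 4 = 0
x* = -4/(2*5) = -0.4
Check constraint: 2*-0.4 = -0.8 >= -8 -- satisfied.
Step 2: Compute optimal value.
f(x*) = 5*(-0.4)^2 + 4*(-0.4) = -0.8


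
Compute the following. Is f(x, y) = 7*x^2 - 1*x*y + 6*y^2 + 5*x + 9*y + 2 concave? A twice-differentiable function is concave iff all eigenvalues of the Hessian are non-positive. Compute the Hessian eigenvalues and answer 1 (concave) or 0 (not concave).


The Hessian of f(x,y) = 7*x^2 - 1*x*y + 6*y^2 + 5*x + 9*y + 2 is:
H = [[14, -1], [-1, 12]]
Trace = 14 + 12 = 26
Determinant = 14*12 - (-1)^2 = 167
Discriminant = (26)^2 - 4*167 = 8.0
Eigenvalues: lambda_1 = 11.5858, lambda_2 = 14.4142
The function is not concave.

0


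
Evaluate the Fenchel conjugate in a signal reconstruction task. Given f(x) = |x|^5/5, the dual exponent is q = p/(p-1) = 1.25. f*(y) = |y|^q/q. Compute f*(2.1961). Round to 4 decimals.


The conjugate exponent q satisfies 1/p + 1/q = 1.
p = 5, so q = 5/(5 - 1) = 1.25
|y|^q = 2.1961^1.25 = 2.6734
f*(2.1961) = 2.6734 / 1.25 = 2.1387


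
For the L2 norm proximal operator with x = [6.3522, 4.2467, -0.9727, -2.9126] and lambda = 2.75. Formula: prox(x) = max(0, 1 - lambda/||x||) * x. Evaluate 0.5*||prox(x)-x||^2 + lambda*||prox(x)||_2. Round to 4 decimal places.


Step 1: Compute ||x||.
||x|| = 8.2349
Step 2: Compute scaling factor.
scale = max(0, 1 - 2.75/8.2349) = 0.6661
Step 3: prox(x) = [4.2309, 2.8285, -0.6479, -1.94]
||prox(x)|| = 5.4849
Step 4: Proximal objective.
0.5*||prox-x||^2 = 3.7813
lambda*||prox|| = 15.0835
Total = 18.8648


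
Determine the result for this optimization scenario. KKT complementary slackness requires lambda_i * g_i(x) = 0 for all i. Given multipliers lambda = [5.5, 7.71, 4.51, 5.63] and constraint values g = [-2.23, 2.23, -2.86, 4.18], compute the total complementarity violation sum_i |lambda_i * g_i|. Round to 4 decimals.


KKT complementary slackness check:
lambda_1 * g_1 = 5.5 * -2.23 = -12.265
lambda_2 * g_2 = 7.71 * 2.23 = 17.1933
lambda_3 * g_3 = 4.51 * -2.86 = -12.8986
lambda_4 * g_4 = 5.63 * 4.18 = 23.5334
Total violation = 12.265 + 17.1933 + 12.8986 + 23.5334 = 65.8903


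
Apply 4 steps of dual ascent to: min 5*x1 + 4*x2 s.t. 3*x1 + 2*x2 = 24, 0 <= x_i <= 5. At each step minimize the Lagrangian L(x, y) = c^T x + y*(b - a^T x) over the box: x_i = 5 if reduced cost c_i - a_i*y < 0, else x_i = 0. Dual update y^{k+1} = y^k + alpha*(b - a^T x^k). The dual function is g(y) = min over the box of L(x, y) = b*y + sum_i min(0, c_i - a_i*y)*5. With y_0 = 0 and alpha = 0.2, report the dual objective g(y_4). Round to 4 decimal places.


Dual ascent for LP: min 5*x1 + 4*x2, 3*x1 + 2*x2 = 24, 0 <= x_i <= 5
Step 1: y^k = 0.0, reduced costs: (5.0, 4.0)
  x^k = (0.0, 0.0), subgradient = b - a^T x = 24.0
  y^{k+1} = 0.0 + 0.2*24.0 = 4.8
Step 2: y^k = 4.8, reduced costs: (-9.4, -5.6)
  x^k = (5.0, 5.0), subgradient = b - a^T x = -1.0
  y^{k+1} = 4.8 + 0.2*-1.0 = 4.6
Step 3: y^k = 4.6, reduced costs: (-8.8, -5.2)
  x^k = (5.0, 5.0), subgradient = b - a^T x = -1.0
  y^{k+1} = 4.6 + 0.2*-1.0 = 4.4
Step 4: y^k = 4.4, reduced costs: (-8.2, -4.8)
  x^k = (5.0, 5.0), subgradient = b - a^T x = -1.0
  y^{k+1} = 4.4 + 0.2*-1.0 = 4.2
Dual objective at y_4 = 4.2: reduced costs (-7.6, -4.4), box minimizer x = (5.0, 5.0)
g(y_4) = b*y + (c1 - a1*y)*x1 + (c2 - a2*y)*x2 = 24*4.2 + (-7.6)*5.0 + (-4.4)*5.0 = 100.8 - 38.0 - 22.0 = 40.8


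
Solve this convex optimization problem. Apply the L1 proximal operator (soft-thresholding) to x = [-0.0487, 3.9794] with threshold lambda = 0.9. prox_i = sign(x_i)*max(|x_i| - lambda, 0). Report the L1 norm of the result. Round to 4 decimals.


Soft-thresholding with lambda = 0.9:
prox(-0.0487) = sign(-0.0487)*max(|-0.0487| - 0.9, 0) = 0.0
prox(3.9794) = sign(3.9794)*max(|3.9794| - 0.9, 0) = 3.0794
prox(x) = [0.0, 3.0794]
||prox(x)||_1 = 0.0 + 3.0794 = 3.0794


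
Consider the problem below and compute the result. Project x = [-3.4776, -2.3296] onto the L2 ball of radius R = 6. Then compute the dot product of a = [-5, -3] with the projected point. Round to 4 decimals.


Step 1: Compute ||x|| (intermediates to 6 decimals).
||x|| = sqrt((-3.4776)^2 + (-2.3296)^2) = 4.185778
Step 2: Project.
Since ||x|| <= R, proj = x (no scaling needed).
proj(x) = [-3.4776, -2.3296]
Step 3: Dot product.
a^T * proj(x) = -5*(-3.4776) - 3*(-2.3296) = 24.3768


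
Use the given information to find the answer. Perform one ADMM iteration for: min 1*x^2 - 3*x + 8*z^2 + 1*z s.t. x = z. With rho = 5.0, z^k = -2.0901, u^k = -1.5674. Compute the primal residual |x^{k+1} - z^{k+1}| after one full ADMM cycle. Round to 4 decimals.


ADMM iteration with rho = 5.0, z^k = -2.0901, u^k = -1.5674
Step 1: x-update.
Minimize 1*x^2 - 3*x + (5.0/2)*(x + 2.0901 - 1.5674)^2
FOC: (2*1 + 5.0)*x = 3 + 5.0*(-2.0901 + 1.5674)
x^{k+1} = 0.0552
Step 2: z-update.
Minimize 8*z^2 + 1*z + (5.0/2)*(0.0552 - z - 1.5674)^2
FOC: (2*8 + 5.0)*z = -1 + 5.0*(0.0552 - 1.5674)
z^{k+1} = -0.4077
Step 3: u-update.
u^{k+1} = -1.5674 + 0.0552 + 0.4077 = -1.1045
Step 4: Primal residual = |0.0552 + 0.4077| = 0.4629


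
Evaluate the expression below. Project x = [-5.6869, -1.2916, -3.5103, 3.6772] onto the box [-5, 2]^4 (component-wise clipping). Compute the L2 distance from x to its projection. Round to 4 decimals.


Project each component onto [-5, 2].
clip(-5.6869) = -5.0, clip(-1.2916) = -1.2916, clip(-3.5103) = -3.5103, clip(3.6772) = 2.0
Projection = [-5.0, -1.2916, -3.5103, 2.0]
Squared diffs: [0.4718, 0.0, 0.0, 2.813]
Distance = sqrt(3.2848) = 1.8124


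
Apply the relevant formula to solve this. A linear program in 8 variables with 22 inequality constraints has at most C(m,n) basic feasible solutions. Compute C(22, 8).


Each vertex corresponds to some choice of n active constraints out of m, so the number of vertices is at most C(m, n) = m! / (n!(m-n)!).
m = 22, n = 8
Numerator: 22 * 21 * 20 * 19 * 18 * 17 * 16 * 15
Denominator: 8! = 40320
C(22, 8) = 319770


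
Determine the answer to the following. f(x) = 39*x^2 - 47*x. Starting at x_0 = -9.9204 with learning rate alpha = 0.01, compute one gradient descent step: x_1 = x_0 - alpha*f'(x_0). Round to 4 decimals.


We compute the gradient at x_0 and apply the update.
f'(x) = 78*x - 47
f'(-9.9204) = 78*-9.9204 - 47 = -820.7912
x_1 = -9.9204 - 0.01*-820.7912 = -1.7125


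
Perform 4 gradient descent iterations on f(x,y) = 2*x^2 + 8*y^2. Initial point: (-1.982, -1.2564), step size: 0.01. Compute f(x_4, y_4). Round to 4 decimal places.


Gradient descent on f(x,y) = 2*x^2 + 8*y^2.
Starting point: (-1.982, -1.2564), alpha = 0.01
Step 1: grad_x = 2*2*-1.982 = -7.928, grad_y = 2*8*-1.2564 = -20.1024
  x_1 = -1.982 - 0.01*-7.928 = -1.9027
  y_1 = -1.2564 - 0.01*-20.1024 = -1.0554
Step 2: grad_x = 2*2*-1.9027 = -7.6109, grad_y = 2*8*-1.0554 = -16.886
  x_2 = -1.9027 - 0.01*-7.6109 = -1.8266
  y_2 = -1.0554 - 0.01*-16.886 = -0.8865
Step 3: grad_x = 2*2*-1.8266 = -7.3064, grad_y = 2*8*-0.8865 = -14.1843
  x_3 = -1.8266 - 0.01*-7.3064 = -1.7535
  y_3 = -0.8865 - 0.01*-14.1843 = -0.7447
Step 4: grad_x = 2*2*-1.7535 = -7.0142, grad_y = 2*8*-0.7447 = -11.9148
  x_4 = -1.7535 - 0.01*-7.0142 = -1.6834
  y_4 = -0.7447 - 0.01*-11.9148 = -0.6255
f(-1.6834, -0.6255) = 2*(-1.6834)^2 + 8*(-0.6255)^2 = 8.798
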